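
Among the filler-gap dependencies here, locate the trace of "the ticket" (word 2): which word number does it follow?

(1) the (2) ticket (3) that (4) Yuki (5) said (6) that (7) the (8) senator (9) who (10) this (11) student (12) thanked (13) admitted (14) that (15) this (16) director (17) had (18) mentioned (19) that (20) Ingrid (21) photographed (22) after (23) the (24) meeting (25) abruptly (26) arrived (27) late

The displaced element is "the ticket" (word 2).
It is linked across 3 clause boundaries (that → that → that).
It functions as the direct object of "photographed", so the gap sits immediately after word 21 ("photographed").
Base order: Yuki said that the senator who this student thanked admitted that this director had mentioned that Ingrid photographed the ticket after the meeting abruptly.

21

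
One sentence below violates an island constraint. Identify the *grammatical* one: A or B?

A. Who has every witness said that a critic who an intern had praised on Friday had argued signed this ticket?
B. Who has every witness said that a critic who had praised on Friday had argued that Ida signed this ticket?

A

In B, the wh-phrase is extracted from inside a complex-NP island (relative clause) (introduced by "who"), which blocks movement.
In A, the extraction path crosses only that-complement boundaries, which are transparent.
So A is grammatical.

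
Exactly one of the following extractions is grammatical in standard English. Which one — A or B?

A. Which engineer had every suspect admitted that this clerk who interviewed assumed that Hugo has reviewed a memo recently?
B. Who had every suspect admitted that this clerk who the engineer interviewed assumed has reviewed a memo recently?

In A, the wh-phrase is extracted from inside a complex-NP island (relative clause) (introduced by "who"), which blocks movement.
In B, the extraction path crosses only that-complement boundaries, which are transparent.
So B is grammatical.

B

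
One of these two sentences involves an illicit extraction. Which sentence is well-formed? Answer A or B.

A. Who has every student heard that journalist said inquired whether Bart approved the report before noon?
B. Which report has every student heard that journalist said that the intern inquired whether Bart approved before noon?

A

In B, the wh-phrase is extracted from inside a wh-island (introduced by "whether"), which blocks movement.
In A, the extraction path crosses only that-complement boundaries, which are transparent.
So A is grammatical.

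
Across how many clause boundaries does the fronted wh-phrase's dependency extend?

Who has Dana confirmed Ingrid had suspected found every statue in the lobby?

"who" is extracted from the subject of "found".
Boundaries crossed, outermost first: [Ø], [Ø] — 2 in total.

2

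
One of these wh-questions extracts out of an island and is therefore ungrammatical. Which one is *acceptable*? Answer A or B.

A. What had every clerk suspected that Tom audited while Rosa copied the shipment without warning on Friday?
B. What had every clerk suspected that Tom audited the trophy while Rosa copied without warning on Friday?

A

In B, the wh-phrase is extracted from inside an adjunct island (introduced by "while"), which blocks movement.
In A, the extraction path crosses only that-complement boundaries, which are transparent.
So A is grammatical.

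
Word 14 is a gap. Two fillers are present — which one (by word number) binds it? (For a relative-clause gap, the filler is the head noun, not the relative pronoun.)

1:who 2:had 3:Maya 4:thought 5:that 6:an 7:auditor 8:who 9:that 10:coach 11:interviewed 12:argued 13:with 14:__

1

The marked gap is the object of the preposition "with" of "argued".
Its filler is the fronted wh-phrase "who", at word 1.
(The other dependency links word 7 to a gap after word 11.)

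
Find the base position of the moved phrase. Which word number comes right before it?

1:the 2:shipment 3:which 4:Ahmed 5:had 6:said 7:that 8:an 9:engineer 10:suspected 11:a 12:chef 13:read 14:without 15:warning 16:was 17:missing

The displaced element is "the shipment" (word 2).
It is linked across 2 clause boundaries (that → Ø).
It functions as the direct object of "read", so the gap sits immediately after word 13 ("read").
Base order: Ahmed had said that an engineer suspected a chef read the shipment without warning.

13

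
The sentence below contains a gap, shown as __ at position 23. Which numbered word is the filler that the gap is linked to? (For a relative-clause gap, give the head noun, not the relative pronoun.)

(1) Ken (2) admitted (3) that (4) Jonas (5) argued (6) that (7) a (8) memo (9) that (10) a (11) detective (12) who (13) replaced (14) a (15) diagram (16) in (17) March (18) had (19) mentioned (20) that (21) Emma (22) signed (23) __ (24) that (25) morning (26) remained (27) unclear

The gap at 23 is the object of "signed", inside a relative clause.
The relative pronoun is "that" (word 9); it is bound by the head noun immediately before it.
Its filler is the head noun "memo", at word 8.

8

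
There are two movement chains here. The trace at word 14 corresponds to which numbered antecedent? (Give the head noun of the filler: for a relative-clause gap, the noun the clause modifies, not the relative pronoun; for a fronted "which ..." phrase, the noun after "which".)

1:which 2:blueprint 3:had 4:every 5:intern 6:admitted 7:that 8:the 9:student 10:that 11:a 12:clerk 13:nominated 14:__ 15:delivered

9

The marked gap is inside the relative clause, the direct object of "nominated".
Its filler is the head noun "student" (via "that"), at word 9.
(The other dependency links word 2 to a gap after word 15.)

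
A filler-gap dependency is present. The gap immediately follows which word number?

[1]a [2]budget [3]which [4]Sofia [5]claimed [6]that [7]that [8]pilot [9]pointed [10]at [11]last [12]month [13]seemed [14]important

10

The displaced element is "a budget" (word 2).
It is linked across 1 clause boundary (that).
It functions as the object of the preposition "at" of "pointed", so the gap sits immediately after word 10 ("at").
Base order: Sofia claimed that that pilot pointed at a budget last month.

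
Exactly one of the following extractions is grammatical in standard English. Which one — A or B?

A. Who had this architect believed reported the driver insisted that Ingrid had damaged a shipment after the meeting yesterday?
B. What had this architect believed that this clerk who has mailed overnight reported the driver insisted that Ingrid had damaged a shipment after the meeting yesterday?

In B, the wh-phrase is extracted from inside a complex-NP island (relative clause) (introduced by "who"), which blocks movement.
In A, the extraction path crosses only that-complement boundaries, which are transparent.
So A is grammatical.

A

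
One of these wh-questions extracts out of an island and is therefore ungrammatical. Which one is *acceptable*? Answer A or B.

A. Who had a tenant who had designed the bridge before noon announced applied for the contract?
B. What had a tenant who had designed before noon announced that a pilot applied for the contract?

In B, the wh-phrase is extracted from inside a complex-NP island (relative clause) (introduced by "who"), which blocks movement.
In A, the extraction path crosses only that-complement boundaries, which are transparent.
So A is grammatical.

A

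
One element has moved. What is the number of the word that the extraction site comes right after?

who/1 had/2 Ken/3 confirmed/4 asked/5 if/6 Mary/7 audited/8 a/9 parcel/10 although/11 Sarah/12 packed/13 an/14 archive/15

4

The displaced element is "who" (word 1).
It is linked across 1 clause boundary (Ø).
It functions as the subject of "asked", so the gap sits immediately after word 4 ("confirmed").
Base order: Ken had confirmed that who asked if Mary audited a parcel although Sarah packed an archive.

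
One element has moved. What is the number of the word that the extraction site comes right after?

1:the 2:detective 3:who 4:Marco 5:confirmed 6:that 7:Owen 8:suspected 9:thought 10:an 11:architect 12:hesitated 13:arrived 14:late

The displaced element is "the detective" (word 2).
It is linked across 2 clause boundaries (that → Ø).
It functions as the subject of "thought", so the gap sits immediately after word 8 ("suspected").
Base order: Marco confirmed that Owen suspected that the detective thought an architect hesitated.

8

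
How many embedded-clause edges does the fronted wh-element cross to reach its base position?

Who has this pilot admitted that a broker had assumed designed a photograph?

2

"who" is extracted from the subject of "designed".
Boundaries crossed, outermost first: [that], [Ø] — 2 in total.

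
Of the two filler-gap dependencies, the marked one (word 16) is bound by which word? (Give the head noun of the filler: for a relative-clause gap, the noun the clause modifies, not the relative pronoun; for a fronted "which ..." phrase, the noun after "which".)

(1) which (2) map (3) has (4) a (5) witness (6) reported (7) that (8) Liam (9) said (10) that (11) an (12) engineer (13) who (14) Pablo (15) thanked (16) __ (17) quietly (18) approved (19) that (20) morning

12

The marked gap is inside the relative clause, the direct object of "thanked".
Its filler is the head noun "engineer" (via "who"), at word 12.
(The other dependency links word 2 to a gap after word 18.)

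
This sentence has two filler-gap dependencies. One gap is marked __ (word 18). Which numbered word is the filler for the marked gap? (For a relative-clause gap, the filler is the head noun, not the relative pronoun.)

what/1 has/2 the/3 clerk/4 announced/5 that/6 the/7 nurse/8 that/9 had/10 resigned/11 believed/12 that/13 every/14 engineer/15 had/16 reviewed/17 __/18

1

The marked gap is the direct object of "reviewed".
Its filler is the fronted wh-phrase "what", at word 1.
(The other dependency links word 8 to a gap after word 9.)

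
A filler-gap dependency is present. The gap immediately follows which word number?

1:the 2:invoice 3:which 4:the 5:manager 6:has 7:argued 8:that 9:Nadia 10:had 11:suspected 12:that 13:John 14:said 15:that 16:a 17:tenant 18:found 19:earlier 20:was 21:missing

The displaced element is "the invoice" (word 2).
It is linked across 3 clause boundaries (that → that → that).
It functions as the direct object of "found", so the gap sits immediately after word 18 ("found").
Base order: The manager has argued that Nadia had suspected that John said that a tenant found the invoice earlier.

18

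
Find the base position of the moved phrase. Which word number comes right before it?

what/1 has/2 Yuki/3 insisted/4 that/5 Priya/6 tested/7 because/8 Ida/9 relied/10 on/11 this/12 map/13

7

The displaced element is "what" (word 1).
It is linked across 1 clause boundary (that).
It functions as the direct object of "tested", so the gap sits immediately after word 7 ("tested").
Base order: Yuki has insisted that Priya tested what because Ida relied on this map.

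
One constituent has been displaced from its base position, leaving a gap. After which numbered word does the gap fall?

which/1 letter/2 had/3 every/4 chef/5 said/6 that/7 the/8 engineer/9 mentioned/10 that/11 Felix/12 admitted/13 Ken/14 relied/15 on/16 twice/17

16

The displaced element is "which letter" (word 2).
It is linked across 3 clause boundaries (that → that → Ø).
It functions as the object of the preposition "on" of "relied", so the gap sits immediately after word 16 ("on").
Base order: Every chef had said that the engineer mentioned that Felix admitted Ken relied on which letter twice.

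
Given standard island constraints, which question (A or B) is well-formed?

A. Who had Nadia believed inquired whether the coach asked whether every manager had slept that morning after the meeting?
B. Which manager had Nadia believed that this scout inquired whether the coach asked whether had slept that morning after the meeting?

In B, the wh-phrase is extracted from inside a wh-island (introduced by "whether"), which blocks movement.
In A, the extraction path crosses only that-complement boundaries, which are transparent.
So A is grammatical.

A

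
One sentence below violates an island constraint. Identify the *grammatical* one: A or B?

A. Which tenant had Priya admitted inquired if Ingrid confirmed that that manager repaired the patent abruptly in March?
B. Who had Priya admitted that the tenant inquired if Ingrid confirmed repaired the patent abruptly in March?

A

In B, the wh-phrase is extracted from inside a wh-island (introduced by "if"), which blocks movement.
In A, the extraction path crosses only that-complement boundaries, which are transparent.
So A is grammatical.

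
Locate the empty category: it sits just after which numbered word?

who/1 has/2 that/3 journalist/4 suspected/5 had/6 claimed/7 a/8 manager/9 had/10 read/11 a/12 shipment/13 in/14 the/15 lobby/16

5

The displaced element is "who" (word 1).
It is linked across 1 clause boundary (Ø).
It functions as the subject of "claimed", so the gap sits immediately after word 5 ("suspected").
Base order: That journalist has suspected who had claimed a manager had read a shipment in the lobby.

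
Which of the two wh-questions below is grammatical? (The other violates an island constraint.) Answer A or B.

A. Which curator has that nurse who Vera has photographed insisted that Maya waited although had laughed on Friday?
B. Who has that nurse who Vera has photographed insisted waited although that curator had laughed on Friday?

In A, the wh-phrase is extracted from inside an adjunct island (introduced by "although"), which blocks movement.
In B, the extraction path crosses only that-complement boundaries, which are transparent.
So B is grammatical.

B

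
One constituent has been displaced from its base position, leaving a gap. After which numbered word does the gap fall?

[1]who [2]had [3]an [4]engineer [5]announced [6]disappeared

5

The displaced element is "who" (word 1).
It is linked across 1 clause boundary (Ø).
It functions as the subject of "disappeared", so the gap sits immediately after word 5 ("announced").
Base order: An engineer had announced who disappeared.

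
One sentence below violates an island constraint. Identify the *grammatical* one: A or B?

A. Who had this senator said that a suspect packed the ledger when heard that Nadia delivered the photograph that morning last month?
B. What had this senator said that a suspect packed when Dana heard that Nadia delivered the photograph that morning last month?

B

In A, the wh-phrase is extracted from inside an adjunct island (introduced by "when"), which blocks movement.
In B, the extraction path crosses only that-complement boundaries, which are transparent.
So B is grammatical.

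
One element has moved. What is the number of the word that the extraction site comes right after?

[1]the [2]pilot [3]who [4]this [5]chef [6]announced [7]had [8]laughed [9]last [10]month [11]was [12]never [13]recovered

6

The displaced element is "the pilot" (word 2).
It is linked across 1 clause boundary (Ø).
It functions as the subject of "laughed", so the gap sits immediately after word 6 ("announced").
Base order: This chef announced that the pilot had laughed last month.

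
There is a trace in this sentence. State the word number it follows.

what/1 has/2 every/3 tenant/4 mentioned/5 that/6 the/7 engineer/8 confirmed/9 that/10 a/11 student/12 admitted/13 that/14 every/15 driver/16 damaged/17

17

The displaced element is "what" (word 1).
It is linked across 3 clause boundaries (that → that → that).
It functions as the direct object of "damaged", so the gap sits immediately after word 17 ("damaged").
Base order: Every tenant has mentioned that the engineer confirmed that a student admitted that every driver damaged what.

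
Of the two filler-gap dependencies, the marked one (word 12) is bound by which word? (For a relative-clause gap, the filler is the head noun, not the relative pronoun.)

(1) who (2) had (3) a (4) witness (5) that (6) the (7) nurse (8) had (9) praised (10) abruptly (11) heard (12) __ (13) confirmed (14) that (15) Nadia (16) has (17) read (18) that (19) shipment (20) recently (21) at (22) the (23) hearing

1

The marked gap is the subject of "confirmed".
Its filler is the fronted wh-phrase "who", at word 1.
(The other dependency links word 4 to a gap after word 9.)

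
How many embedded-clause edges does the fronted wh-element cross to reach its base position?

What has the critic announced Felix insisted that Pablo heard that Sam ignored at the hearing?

"what" is extracted from the object of "ignored".
Boundaries crossed, outermost first: [Ø], [that], [that] — 3 in total.

3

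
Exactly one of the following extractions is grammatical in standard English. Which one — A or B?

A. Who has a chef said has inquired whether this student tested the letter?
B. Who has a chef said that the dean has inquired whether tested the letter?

In B, the wh-phrase is extracted from inside a wh-island (introduced by "whether"), which blocks movement.
In A, the extraction path crosses only that-complement boundaries, which are transparent.
So A is grammatical.

A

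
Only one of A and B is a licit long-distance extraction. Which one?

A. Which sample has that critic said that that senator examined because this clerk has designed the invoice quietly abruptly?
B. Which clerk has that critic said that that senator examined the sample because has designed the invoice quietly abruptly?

In B, the wh-phrase is extracted from inside an adjunct island (introduced by "because"), which blocks movement.
In A, the extraction path crosses only that-complement boundaries, which are transparent.
So A is grammatical.

A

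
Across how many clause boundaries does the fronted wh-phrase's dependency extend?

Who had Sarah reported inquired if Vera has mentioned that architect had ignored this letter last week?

1

"who" is extracted from the subject of "inquired".
Boundaries crossed, outermost first: [Ø] — 1 in total.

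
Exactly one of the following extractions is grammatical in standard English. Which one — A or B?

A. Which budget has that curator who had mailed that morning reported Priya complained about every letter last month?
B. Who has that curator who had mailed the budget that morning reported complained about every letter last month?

In A, the wh-phrase is extracted from inside a complex-NP island (relative clause) (introduced by "who"), which blocks movement.
In B, the extraction path crosses only that-complement boundaries, which are transparent.
So B is grammatical.

B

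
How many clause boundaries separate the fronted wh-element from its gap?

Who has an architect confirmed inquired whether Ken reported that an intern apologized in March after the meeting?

"who" is extracted from the subject of "inquired".
Boundaries crossed, outermost first: [Ø] — 1 in total.

1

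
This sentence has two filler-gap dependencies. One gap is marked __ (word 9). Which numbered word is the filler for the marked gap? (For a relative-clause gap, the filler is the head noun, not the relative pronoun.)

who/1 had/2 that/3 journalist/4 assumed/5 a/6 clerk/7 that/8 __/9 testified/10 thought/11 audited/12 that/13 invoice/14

7

The marked gap is inside the relative clause, the subject of "testified".
Its filler is the head noun "clerk" (via "that"), at word 7.
(The other dependency links word 1 to a gap after word 11.)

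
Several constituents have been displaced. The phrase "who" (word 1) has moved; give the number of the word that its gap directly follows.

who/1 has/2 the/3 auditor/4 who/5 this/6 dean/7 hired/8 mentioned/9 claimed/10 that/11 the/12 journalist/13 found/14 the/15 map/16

9

The displaced element is "who" (word 1).
It is linked across 1 clause boundary (Ø).
It functions as the subject of "claimed", so the gap sits immediately after word 9 ("mentioned").
Base order: The auditor who this dean hired has mentioned that who claimed that the journalist found the map.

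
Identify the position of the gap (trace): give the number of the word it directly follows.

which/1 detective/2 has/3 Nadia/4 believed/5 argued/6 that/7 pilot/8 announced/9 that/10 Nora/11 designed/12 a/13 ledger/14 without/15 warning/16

5

The displaced element is "which detective" (word 2).
It is linked across 1 clause boundary (Ø).
It functions as the subject of "argued", so the gap sits immediately after word 5 ("believed").
Base order: Nadia has believed that which detective argued that pilot announced that Nora designed a ledger without warning.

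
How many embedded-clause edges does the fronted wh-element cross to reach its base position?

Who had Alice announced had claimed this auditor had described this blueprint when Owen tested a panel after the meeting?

"who" is extracted from the subject of "claimed".
Boundaries crossed, outermost first: [Ø] — 1 in total.

1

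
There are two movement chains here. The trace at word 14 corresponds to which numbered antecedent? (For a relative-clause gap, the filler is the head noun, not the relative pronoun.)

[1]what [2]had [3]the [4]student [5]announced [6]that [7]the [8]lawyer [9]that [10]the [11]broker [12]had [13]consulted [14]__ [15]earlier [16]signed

The marked gap is inside the relative clause, the direct object of "consulted".
Its filler is the head noun "lawyer" (via "that"), at word 8.
(The other dependency links word 1 to a gap after word 16.)

8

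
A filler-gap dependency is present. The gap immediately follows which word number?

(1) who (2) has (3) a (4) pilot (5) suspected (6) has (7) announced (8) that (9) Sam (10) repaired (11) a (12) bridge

The displaced element is "who" (word 1).
It is linked across 1 clause boundary (Ø).
It functions as the subject of "announced", so the gap sits immediately after word 5 ("suspected").
Base order: A pilot has suspected that who has announced that Sam repaired a bridge.

5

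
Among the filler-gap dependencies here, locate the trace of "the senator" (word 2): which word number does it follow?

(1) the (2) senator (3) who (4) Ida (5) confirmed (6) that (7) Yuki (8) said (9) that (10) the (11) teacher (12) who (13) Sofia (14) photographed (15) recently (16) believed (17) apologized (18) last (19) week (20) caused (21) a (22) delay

The displaced element is "the senator" (word 2).
It is linked across 3 clause boundaries (that → that → Ø).
It functions as the subject of "apologized", so the gap sits immediately after word 16 ("believed").
Base order: Ida confirmed that Yuki said that the teacher who Sofia photographed recently believed that the senator apologized last week.

16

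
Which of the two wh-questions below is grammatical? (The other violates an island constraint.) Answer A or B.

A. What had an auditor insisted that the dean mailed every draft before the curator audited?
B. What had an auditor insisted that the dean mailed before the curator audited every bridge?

In A, the wh-phrase is extracted from inside an adjunct island (introduced by "before"), which blocks movement.
In B, the extraction path crosses only that-complement boundaries, which are transparent.
So B is grammatical.

B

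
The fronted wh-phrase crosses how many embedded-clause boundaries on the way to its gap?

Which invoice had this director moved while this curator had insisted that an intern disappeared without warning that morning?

"which invoice" originates inside the matrix clause — no clause boundary is crossed.

0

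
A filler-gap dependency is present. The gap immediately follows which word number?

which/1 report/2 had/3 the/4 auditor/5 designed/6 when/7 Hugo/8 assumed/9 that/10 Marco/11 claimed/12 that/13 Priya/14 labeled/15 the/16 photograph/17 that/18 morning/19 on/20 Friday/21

The displaced element is "which report" (word 2).
It functions as the direct object of "designed", so the gap sits immediately after word 6 ("designed").
Base order: The auditor had designed which report when Hugo assumed that Marco claimed that Priya labeled the photograph that morning on Friday.

6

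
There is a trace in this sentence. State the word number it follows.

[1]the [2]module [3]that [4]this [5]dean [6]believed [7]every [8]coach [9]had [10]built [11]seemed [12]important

10

The displaced element is "the module" (word 2).
It is linked across 1 clause boundary (Ø).
It functions as the direct object of "built", so the gap sits immediately after word 10 ("built").
Base order: This dean believed every coach had built the module.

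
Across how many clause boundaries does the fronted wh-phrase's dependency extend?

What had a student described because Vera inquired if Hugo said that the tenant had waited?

"what" originates inside the matrix clause — no clause boundary is crossed.

0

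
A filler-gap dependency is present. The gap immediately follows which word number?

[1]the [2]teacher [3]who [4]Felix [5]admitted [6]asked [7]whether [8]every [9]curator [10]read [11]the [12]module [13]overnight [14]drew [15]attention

The displaced element is "the teacher" (word 2).
It is linked across 1 clause boundary (Ø).
It functions as the subject of "asked", so the gap sits immediately after word 5 ("admitted").
Base order: Felix admitted the teacher asked whether every curator read the module overnight.

5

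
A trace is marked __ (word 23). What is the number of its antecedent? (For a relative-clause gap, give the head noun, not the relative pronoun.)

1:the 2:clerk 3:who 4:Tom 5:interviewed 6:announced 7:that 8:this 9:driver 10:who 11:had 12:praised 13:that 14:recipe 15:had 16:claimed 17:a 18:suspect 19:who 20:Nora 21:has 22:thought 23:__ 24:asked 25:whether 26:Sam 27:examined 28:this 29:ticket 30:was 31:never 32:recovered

The gap at 23 is the subject of "asked", inside a relative clause.
The relative pronoun is "who" (word 19); it is bound by the head noun immediately before it.
Its filler is the head noun "suspect", at word 18.

18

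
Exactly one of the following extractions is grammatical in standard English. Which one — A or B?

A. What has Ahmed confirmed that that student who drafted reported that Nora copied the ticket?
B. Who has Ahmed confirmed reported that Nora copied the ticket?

B

In A, the wh-phrase is extracted from inside a complex-NP island (relative clause) (introduced by "who"), which blocks movement.
In B, the extraction path crosses only that-complement boundaries, which are transparent.
So B is grammatical.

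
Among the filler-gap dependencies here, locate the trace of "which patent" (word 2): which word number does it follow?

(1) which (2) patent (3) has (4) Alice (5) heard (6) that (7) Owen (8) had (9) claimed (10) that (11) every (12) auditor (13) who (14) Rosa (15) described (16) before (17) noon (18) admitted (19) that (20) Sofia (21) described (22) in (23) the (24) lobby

The displaced element is "which patent" (word 2).
It is linked across 3 clause boundaries (that → that → that).
It functions as the direct object of "described", so the gap sits immediately after word 21 ("described").
Base order: Alice has heard that Owen had claimed that every auditor who Rosa described before noon admitted that Sofia described which patent in the lobby.

21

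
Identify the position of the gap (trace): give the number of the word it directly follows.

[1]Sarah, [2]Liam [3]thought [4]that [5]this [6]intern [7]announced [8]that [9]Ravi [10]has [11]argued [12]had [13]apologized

11

The displaced element is "Sarah" (word 1).
It is linked across 3 clause boundaries (that → that → Ø).
It functions as the subject of "apologized", so the gap sits immediately after word 11 ("argued").
Base order: Liam thought that this intern announced that Ravi has argued Sarah had apologized.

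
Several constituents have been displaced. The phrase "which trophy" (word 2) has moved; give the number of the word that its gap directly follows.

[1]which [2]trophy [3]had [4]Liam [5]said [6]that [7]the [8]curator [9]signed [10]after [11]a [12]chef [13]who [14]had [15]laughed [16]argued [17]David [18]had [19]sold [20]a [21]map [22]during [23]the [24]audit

9

The displaced element is "which trophy" (word 2).
It is linked across 1 clause boundary (that).
It functions as the direct object of "signed", so the gap sits immediately after word 9 ("signed").
Base order: Liam had said that the curator signed which trophy after a chef who had laughed argued David had sold a map during the audit.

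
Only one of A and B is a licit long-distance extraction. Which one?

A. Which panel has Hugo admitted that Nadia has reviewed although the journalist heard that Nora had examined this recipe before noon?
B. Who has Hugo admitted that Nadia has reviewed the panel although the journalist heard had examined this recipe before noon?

A

In B, the wh-phrase is extracted from inside an adjunct island (introduced by "although"), which blocks movement.
In A, the extraction path crosses only that-complement boundaries, which are transparent.
So A is grammatical.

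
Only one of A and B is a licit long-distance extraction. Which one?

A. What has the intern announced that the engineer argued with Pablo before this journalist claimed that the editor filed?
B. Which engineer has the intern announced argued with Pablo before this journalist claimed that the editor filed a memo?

In A, the wh-phrase is extracted from inside an adjunct island (introduced by "before"), which blocks movement.
In B, the extraction path crosses only that-complement boundaries, which are transparent.
So B is grammatical.

B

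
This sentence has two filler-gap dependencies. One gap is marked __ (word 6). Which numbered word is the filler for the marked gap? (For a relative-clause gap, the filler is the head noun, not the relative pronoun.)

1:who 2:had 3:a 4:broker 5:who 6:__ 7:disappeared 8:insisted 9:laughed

The marked gap is inside the relative clause, the subject of "disappeared".
Its filler is the head noun "broker" (via "who"), at word 4.
(The other dependency links word 1 to a gap after word 8.)

4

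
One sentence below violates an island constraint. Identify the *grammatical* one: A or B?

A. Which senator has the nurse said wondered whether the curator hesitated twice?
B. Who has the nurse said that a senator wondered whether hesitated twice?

In B, the wh-phrase is extracted from inside a wh-island (introduced by "whether"), which blocks movement.
In A, the extraction path crosses only that-complement boundaries, which are transparent.
So A is grammatical.

A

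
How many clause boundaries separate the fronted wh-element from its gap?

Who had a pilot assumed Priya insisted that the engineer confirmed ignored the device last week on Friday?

"who" is extracted from the subject of "ignored".
Boundaries crossed, outermost first: [Ø], [that], [Ø] — 3 in total.

3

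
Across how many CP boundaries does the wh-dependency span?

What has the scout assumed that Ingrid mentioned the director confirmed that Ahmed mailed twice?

3

"what" is extracted from the object of "mailed".
Boundaries crossed, outermost first: [that], [Ø], [that] — 3 in total.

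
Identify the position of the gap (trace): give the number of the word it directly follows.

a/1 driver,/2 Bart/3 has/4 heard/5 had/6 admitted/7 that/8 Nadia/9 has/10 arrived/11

5

The displaced element is "a driver" (word 2).
It is linked across 1 clause boundary (Ø).
It functions as the subject of "admitted", so the gap sits immediately after word 5 ("heard").
Base order: Bart has heard that a driver had admitted that Nadia has arrived.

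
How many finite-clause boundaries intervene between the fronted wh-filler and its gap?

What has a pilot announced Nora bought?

1

"what" is extracted from the object of "bought".
Boundaries crossed, outermost first: [Ø] — 1 in total.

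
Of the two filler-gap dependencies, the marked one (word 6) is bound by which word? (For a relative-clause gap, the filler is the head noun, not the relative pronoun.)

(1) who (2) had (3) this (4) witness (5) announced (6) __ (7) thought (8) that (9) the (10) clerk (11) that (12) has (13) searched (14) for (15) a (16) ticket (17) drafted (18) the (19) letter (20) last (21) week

The marked gap is the subject of "thought".
Its filler is the fronted wh-phrase "who", at word 1.
(The other dependency links word 10 to a gap after word 11.)

1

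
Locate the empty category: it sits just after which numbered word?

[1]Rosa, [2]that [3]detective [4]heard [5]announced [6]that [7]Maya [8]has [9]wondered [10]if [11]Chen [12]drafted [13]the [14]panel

4

The displaced element is "Rosa" (word 1).
It is linked across 1 clause boundary (Ø).
It functions as the subject of "announced", so the gap sits immediately after word 4 ("heard").
Base order: That detective heard that Rosa announced that Maya has wondered if Chen drafted the panel.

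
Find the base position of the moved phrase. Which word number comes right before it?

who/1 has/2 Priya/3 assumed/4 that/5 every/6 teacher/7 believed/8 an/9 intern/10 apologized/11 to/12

The displaced element is "who" (word 1).
It is linked across 2 clause boundaries (that → Ø).
It functions as the object of the preposition "to" of "apologized", so the gap sits immediately after word 12 ("to").
Base order: Priya has assumed that every teacher believed an intern apologized to who.

12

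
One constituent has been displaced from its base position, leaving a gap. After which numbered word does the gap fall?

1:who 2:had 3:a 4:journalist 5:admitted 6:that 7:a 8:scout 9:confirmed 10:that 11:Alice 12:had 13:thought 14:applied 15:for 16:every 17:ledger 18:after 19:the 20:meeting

The displaced element is "who" (word 1).
It is linked across 3 clause boundaries (that → that → Ø).
It functions as the subject of "applied", so the gap sits immediately after word 13 ("thought").
Base order: A journalist had admitted that a scout confirmed that Alice had thought who applied for every ledger after the meeting.

13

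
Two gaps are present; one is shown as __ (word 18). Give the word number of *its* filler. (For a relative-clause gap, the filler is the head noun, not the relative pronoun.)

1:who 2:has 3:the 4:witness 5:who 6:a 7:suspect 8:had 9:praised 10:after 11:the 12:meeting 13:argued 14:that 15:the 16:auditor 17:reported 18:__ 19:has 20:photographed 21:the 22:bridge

1

The marked gap is the subject of "photographed".
Its filler is the fronted wh-phrase "who", at word 1.
(The other dependency links word 4 to a gap after word 9.)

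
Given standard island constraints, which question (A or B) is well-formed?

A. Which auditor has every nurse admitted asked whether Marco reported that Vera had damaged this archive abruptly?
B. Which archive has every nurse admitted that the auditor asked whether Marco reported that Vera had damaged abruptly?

In B, the wh-phrase is extracted from inside a wh-island (introduced by "whether"), which blocks movement.
In A, the extraction path crosses only that-complement boundaries, which are transparent.
So A is grammatical.

A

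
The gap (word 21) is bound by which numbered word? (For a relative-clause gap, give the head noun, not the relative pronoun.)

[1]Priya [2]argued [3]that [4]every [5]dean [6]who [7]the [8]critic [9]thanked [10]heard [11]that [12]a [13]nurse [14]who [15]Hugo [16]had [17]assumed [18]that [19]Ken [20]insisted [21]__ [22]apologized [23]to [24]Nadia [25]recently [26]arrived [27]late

13

The gap at 21 is the subject of "apologized", inside a relative clause.
The relative pronoun is "who" (word 14); it is bound by the head noun immediately before it.
Its filler is the head noun "nurse", at word 13.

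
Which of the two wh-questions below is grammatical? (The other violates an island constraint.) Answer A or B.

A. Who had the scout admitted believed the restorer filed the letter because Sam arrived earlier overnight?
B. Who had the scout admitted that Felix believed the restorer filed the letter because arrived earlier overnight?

A

In B, the wh-phrase is extracted from inside an adjunct island (introduced by "because"), which blocks movement.
In A, the extraction path crosses only that-complement boundaries, which are transparent.
So A is grammatical.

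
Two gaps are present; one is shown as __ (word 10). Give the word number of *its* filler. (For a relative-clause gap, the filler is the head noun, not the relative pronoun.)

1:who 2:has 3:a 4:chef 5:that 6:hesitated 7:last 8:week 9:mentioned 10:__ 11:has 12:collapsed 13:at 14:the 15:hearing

1

The marked gap is the subject of "collapsed".
Its filler is the fronted wh-phrase "who", at word 1.
(The other dependency links word 4 to a gap after word 5.)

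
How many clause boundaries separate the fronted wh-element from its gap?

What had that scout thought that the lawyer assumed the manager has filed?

2

"what" is extracted from the object of "filed".
Boundaries crossed, outermost first: [that], [Ø] — 2 in total.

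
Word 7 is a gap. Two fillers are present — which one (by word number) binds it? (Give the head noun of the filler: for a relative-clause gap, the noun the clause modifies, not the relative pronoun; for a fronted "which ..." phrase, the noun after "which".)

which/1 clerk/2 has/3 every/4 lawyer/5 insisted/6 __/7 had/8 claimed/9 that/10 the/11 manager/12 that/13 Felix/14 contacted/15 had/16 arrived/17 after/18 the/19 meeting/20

The marked gap is the subject of "claimed".
Its filler is the fronted wh-phrase "which clerk", at word 2.
(The other dependency links word 12 to a gap after word 15.)

2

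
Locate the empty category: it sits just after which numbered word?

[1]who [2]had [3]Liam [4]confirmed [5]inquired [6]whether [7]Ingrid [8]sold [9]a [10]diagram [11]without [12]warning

The displaced element is "who" (word 1).
It is linked across 1 clause boundary (Ø).
It functions as the subject of "inquired", so the gap sits immediately after word 4 ("confirmed").
Base order: Liam had confirmed that who inquired whether Ingrid sold a diagram without warning.

4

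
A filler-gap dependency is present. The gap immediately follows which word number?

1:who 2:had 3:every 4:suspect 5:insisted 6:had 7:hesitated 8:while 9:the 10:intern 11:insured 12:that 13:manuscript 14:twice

The displaced element is "who" (word 1).
It is linked across 1 clause boundary (Ø).
It functions as the subject of "hesitated", so the gap sits immediately after word 5 ("insisted").
Base order: Every suspect had insisted that who had hesitated while the intern insured that manuscript twice.

5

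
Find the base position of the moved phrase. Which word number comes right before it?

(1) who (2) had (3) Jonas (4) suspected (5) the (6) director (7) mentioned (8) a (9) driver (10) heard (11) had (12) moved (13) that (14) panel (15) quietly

10

The displaced element is "who" (word 1).
It is linked across 3 clause boundaries (Ø → Ø → Ø).
It functions as the subject of "moved", so the gap sits immediately after word 10 ("heard").
Base order: Jonas had suspected the director mentioned a driver heard who had moved that panel quietly.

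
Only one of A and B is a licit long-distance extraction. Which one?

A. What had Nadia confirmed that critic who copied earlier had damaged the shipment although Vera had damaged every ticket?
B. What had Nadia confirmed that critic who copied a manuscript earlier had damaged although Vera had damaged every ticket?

B

In A, the wh-phrase is extracted from inside a complex-NP island (relative clause) (introduced by "who"), which blocks movement.
In B, the extraction path crosses only that-complement boundaries, which are transparent.
So B is grammatical.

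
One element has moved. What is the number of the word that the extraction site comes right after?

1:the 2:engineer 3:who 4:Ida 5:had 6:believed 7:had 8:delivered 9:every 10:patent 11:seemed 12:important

The displaced element is "the engineer" (word 2).
It is linked across 1 clause boundary (Ø).
It functions as the subject of "delivered", so the gap sits immediately after word 6 ("believed").
Base order: Ida had believed the engineer had delivered every patent.

6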